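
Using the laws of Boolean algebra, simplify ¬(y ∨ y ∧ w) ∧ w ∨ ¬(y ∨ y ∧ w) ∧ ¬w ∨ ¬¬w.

¬y ∨ w

¬(y ∨ y ∧ w) ∧ w ∨ ¬(y ∨ y ∧ w) ∧ ¬w ∨ ¬¬w
= ¬(y ∨ y ∧ w) ∨ ¬¬w   (distribution)
= ¬y ∨ ¬¬w   (absorption)
= ¬y ∨ w   (double negation)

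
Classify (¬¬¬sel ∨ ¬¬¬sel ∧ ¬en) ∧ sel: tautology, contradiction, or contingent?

contradiction

(¬¬¬sel ∨ ¬¬¬sel ∧ ¬en) ∧ sel
= ¬¬¬sel ∧ sel
= ¬sel ∧ sel
= False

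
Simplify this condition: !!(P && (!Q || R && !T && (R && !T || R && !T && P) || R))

P && (!Q || R)

!!(P && (!Q || R && !T && (R && !T || R && !T && P) || R))
= !!(P && (!Q || R && !T && R && !T || R))   [absorption]
= !!(P && (!Q || R && !T || R))   [idempotence]
= !!(P && (!Q || R))   [absorption]
= P && (!Q || R)   [double negation]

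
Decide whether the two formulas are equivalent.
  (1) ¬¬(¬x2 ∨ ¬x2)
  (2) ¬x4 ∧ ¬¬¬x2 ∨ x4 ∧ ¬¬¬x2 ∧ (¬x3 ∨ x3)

Yes

E1: ¬¬(¬x2 ∨ ¬x2)
    = ¬x2 ∨ ¬x2
    = ¬x2
E2: ¬x4 ∧ ¬¬¬x2 ∨ x4 ∧ ¬¬¬x2 ∧ (¬x3 ∨ x3)
    = ¬x4 ∧ ¬¬¬x2 ∨ x4 ∧ ¬¬¬x2
    = ¬¬¬x2
    = ¬x2
Both reduce to ¬x2, so they are equivalent.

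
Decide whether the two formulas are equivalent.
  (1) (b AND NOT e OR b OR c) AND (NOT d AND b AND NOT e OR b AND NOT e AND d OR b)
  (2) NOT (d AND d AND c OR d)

No

E1: (b AND NOT e OR b OR c) AND (NOT d AND b AND NOT e OR b AND NOT e AND d OR b)
    = (b AND NOT e OR b OR c) AND (b AND NOT e OR b)   [distribution]
    = b AND NOT e OR b   [absorption]
    = b   [absorption]
E2: NOT (d AND d AND c OR d)
    = NOT (d AND c OR d)   [idempotence]
    = NOT d   [absorption]
These differ: at b=0, c=0, d=0, e=1, E1 = 0 but E2 = 1.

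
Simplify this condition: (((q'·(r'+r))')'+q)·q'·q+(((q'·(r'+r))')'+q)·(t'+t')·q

t'·q

(((q'·(r'+r))')'+q)·q'·q+(((q'·(r'+r))')'+q)·(t'+t')·q
= (q'·q+(t'+t')·q)·(((q'·(r'+r))')'+q)   (distribution)
= (q'·q+(t'+t')·q)·(((q')')'+q)   (complement / identity)
= (t'+t')·q·(((q')')'+q)   (complement / identity)
= (t'+t')·q·(q'+q)   (double negation)
= t'·q·(q'+q)   (idempotence)
= t'·q   (complement / identity)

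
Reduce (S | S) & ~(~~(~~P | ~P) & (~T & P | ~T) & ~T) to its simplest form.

(S | S) & ~(~~(~~P | ~P) & (~T & P | ~T) & ~T)
= S & ~(~~(~~P | ~P) & (~T & P | ~T) & ~T)   [idempotence]
= S & ~(~~(~~P | ~P) & ~T & ~T)   [absorption]
= S & ~(~~(~~P | ~P) & ~T)   [idempotence]
= S & ~(~(~P & P) & ~T)   [De Morgan]
= S & (~P & P | T)   [De Morgan]
= S & T   [complement / identity]

S & T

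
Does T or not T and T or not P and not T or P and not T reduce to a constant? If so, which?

yes, True

T or not T and T or not P and not T or P and not T
= T or not T and T or not T
= T or not T
= True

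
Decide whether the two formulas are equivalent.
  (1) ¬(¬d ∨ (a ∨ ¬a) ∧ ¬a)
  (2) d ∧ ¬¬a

E1: ¬(¬d ∨ (a ∨ ¬a) ∧ ¬a)
    = ¬(¬d ∨ ¬a)   [complement / identity]
    = d ∧ a   [De Morgan]
E2: d ∧ ¬¬a
    = d ∧ a   [double negation]
Both reduce to d ∧ a, so they are equivalent.

Yes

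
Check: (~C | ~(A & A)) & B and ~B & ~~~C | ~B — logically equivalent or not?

No

E1: (~C | ~(A & A)) & B
    = (~C | ~A) & B   — idempotence
E2: ~B & ~~~C | ~B
    = ~B & ~C | ~B   — double negation
    = ~B   — absorption
These differ: at A=1, B=0, C=0, E1 = 0 but E2 = 1.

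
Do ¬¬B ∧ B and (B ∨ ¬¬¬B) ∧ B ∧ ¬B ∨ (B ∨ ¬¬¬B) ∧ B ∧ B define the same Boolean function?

E1: ¬¬B ∧ B
    = B ∧ B   (double negation)
    = B   (idempotence)
E2: (B ∨ ¬¬¬B) ∧ B ∧ ¬B ∨ (B ∨ ¬¬¬B) ∧ B ∧ B
    = (B ∨ ¬¬¬B) ∧ B   (distribution)
    = (B ∨ ¬B) ∧ B   (double negation)
    = B   (complement / identity)
Both reduce to B, so they are equivalent.

Yes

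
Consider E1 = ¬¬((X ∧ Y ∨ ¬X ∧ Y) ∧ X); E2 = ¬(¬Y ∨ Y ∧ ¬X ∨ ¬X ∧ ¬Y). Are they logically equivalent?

Yes

E1: ¬¬((X ∧ Y ∨ ¬X ∧ Y) ∧ X)
    = (X ∧ Y ∨ ¬X ∧ Y) ∧ X
    = Y ∧ X
E2: ¬(¬Y ∨ Y ∧ ¬X ∨ ¬X ∧ ¬Y)
    = ¬(¬Y ∨ ¬X)
    = Y ∧ X
Both reduce to Y ∧ X, so they are equivalent.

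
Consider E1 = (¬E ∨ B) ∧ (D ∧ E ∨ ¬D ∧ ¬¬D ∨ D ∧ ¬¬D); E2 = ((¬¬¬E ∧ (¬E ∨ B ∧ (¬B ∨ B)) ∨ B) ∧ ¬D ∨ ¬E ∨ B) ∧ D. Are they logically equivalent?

Yes

E1: (¬E ∨ B) ∧ (D ∧ E ∨ ¬D ∧ ¬¬D ∨ D ∧ ¬¬D)
    = (¬E ∨ B) ∧ (D ∧ E ∨ ¬¬D)   (distribution)
    = (¬E ∨ B) ∧ (D ∧ E ∨ D)   (double negation)
    = (¬E ∨ B) ∧ D   (absorption)
E2: ((¬¬¬E ∧ (¬E ∨ B ∧ (¬B ∨ B)) ∨ B) ∧ ¬D ∨ ¬E ∨ B) ∧ D
    = ((¬¬¬E ∧ (¬E ∨ B) ∨ B) ∧ ¬D ∨ ¬E ∨ B) ∧ D   (complement / identity)
    = ((¬E ∧ (¬E ∨ B) ∨ B) ∧ ¬D ∨ ¬E ∨ B) ∧ D   (double negation)
    = ((¬E ∨ B) ∧ ¬D ∨ ¬E ∨ B) ∧ D   (absorption)
    = (¬E ∨ B) ∧ D   (absorption)
Both reduce to (¬E ∨ B) ∧ D, so they are equivalent.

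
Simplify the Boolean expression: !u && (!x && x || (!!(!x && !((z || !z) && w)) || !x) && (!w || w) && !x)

!u && (!x && x || (!!(!x && !((z || !z) && w)) || !x) && (!w || w) && !x)
= !u && (!x && x || (!!(!x && !w) || !x) && (!w || w) && !x)
= !u && (!x && x || (!!(!x && !w) || !x) && !x)
= !u && (!x && x || (!x && !w || !x) && !x)
= !u && (!x && x || !x && !x)
= !u && !x

!u && !x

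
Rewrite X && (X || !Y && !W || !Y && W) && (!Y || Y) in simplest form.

X && (X || !Y && !W || !Y && W) && (!Y || Y)
= X && (X || !Y && !W || !Y && W)
= X && (X || !Y)
= X

X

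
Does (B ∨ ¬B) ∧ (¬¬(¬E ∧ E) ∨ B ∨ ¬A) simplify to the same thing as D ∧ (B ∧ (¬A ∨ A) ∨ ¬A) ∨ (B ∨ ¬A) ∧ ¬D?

Yes

E1: (B ∨ ¬B) ∧ (¬¬(¬E ∧ E) ∨ B ∨ ¬A)
    = (B ∨ ¬B) ∧ (¬E ∧ E ∨ B ∨ ¬A)   (double negation)
    = ¬E ∧ E ∨ B ∨ ¬A   (complement / identity)
    = B ∨ ¬A   (complement / identity)
E2: D ∧ (B ∧ (¬A ∨ A) ∨ ¬A) ∨ (B ∨ ¬A) ∧ ¬D
    = D ∧ (B ∨ ¬A) ∨ (B ∨ ¬A) ∧ ¬D   (complement / identity)
    = B ∨ ¬A   (distribution)
Both reduce to B ∨ ¬A, so they are equivalent.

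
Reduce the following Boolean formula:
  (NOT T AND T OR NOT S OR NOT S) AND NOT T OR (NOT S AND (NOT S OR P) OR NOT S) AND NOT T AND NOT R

(NOT T AND T OR NOT S OR NOT S) AND NOT T OR (NOT S AND (NOT S OR P) OR NOT S) AND NOT T AND NOT R
= (NOT S OR NOT S) AND NOT T OR (NOT S AND (NOT S OR P) OR NOT S) AND NOT T AND NOT R   — complement / identity
= (NOT S OR NOT S) AND NOT T OR (NOT S OR NOT S) AND NOT T AND NOT R   — absorption
= (NOT S OR NOT S) AND NOT T   — absorption
= NOT S AND NOT T   — idempotence

NOT S AND NOT T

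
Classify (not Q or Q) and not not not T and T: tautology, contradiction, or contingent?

contradiction

(not Q or Q) and not not not T and T
= not not not T and T
= not T and T
= False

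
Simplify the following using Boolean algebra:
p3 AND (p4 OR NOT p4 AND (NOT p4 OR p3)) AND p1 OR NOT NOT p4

p3 AND p1 OR p4

p3 AND (p4 OR NOT p4 AND (NOT p4 OR p3)) AND p1 OR NOT NOT p4
= p3 AND (p4 OR NOT p4) AND p1 OR NOT NOT p4   (absorption)
= p3 AND (p4 OR NOT p4) AND p1 OR p4   (double negation)
= p3 AND p1 OR p4   (complement / identity)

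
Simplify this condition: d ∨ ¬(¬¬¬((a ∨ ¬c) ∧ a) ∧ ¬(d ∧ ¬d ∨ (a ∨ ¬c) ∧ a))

d ∨ ¬(¬¬¬((a ∨ ¬c) ∧ a) ∧ ¬(d ∧ ¬d ∨ (a ∨ ¬c) ∧ a))
= d ∨ ¬¬((a ∨ ¬c) ∧ a) ∨ d ∧ ¬d ∨ (a ∨ ¬c) ∧ a   — De Morgan
= d ∨ ¬¬((a ∨ ¬c) ∧ a) ∨ (a ∨ ¬c) ∧ a   — complement / identity
= d ∨ (a ∨ ¬c) ∧ a ∨ (a ∨ ¬c) ∧ a   — double negation
= d ∨ (a ∨ ¬c) ∧ a   — idempotence
= d ∨ a   — absorption

d ∨ a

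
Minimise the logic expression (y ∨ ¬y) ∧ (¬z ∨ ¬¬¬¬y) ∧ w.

(¬z ∨ y) ∧ w

(y ∨ ¬y) ∧ (¬z ∨ ¬¬¬¬y) ∧ w
= (y ∨ ¬y) ∧ (¬z ∨ ¬¬y) ∧ w   — double negation
= (¬z ∨ ¬¬y) ∧ w   — complement / identity
= (¬z ∨ y) ∧ w   — double negation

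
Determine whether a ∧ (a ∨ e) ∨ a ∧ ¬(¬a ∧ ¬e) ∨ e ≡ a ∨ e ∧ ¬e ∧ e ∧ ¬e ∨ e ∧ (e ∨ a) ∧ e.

E1: a ∧ (a ∨ e) ∨ a ∧ ¬(¬a ∧ ¬e) ∨ e
    = a ∧ (a ∨ e) ∨ a ∧ (a ∨ e) ∨ e   — De Morgan
    = a ∧ (a ∨ e) ∨ e   — idempotence
    = a ∨ e   — absorption
E2: a ∨ e ∧ ¬e ∧ e ∧ ¬e ∨ e ∧ (e ∨ a) ∧ e
    = a ∨ e ∧ ¬e ∨ e ∧ (e ∨ a) ∧ e   — idempotence
    = a ∨ e ∧ ¬e ∨ e ∧ e   — absorption
    = a ∨ e   — distribution
Both reduce to a ∨ e, so they are equivalent.

Yes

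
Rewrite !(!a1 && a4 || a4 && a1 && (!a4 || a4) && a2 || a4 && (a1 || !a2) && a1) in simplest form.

!a4

!(!a1 && a4 || a4 && a1 && (!a4 || a4) && a2 || a4 && (a1 || !a2) && a1)
= !(!a1 && a4 || a4 && a1 && a2 || a4 && (a1 || !a2) && a1)   — complement / identity
= !(!a1 && a4 || a4 && a1 && a2 || a4 && a1)   — absorption
= !(!a1 && a4 || a4 && a1)   — absorption
= !a4   — distribution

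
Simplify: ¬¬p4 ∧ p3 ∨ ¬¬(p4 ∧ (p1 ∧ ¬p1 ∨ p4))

p4

¬¬p4 ∧ p3 ∨ ¬¬(p4 ∧ (p1 ∧ ¬p1 ∨ p4))
= ¬¬p4 ∧ p3 ∨ ¬¬(p4 ∧ p4)   [complement / identity]
= ¬¬p4 ∧ p3 ∨ ¬¬p4   [idempotence]
= ¬¬p4   [absorption]
= p4   [double negation]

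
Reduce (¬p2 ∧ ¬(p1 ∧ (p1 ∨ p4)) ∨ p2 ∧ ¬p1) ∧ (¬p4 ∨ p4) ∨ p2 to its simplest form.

¬p1 ∨ p2

(¬p2 ∧ ¬(p1 ∧ (p1 ∨ p4)) ∨ p2 ∧ ¬p1) ∧ (¬p4 ∨ p4) ∨ p2
= (¬p2 ∧ ¬p1 ∨ p2 ∧ ¬p1) ∧ (¬p4 ∨ p4) ∨ p2   (absorption)
= ¬p2 ∧ ¬p1 ∨ p2 ∧ ¬p1 ∨ p2   (complement / identity)
= ¬p1 ∨ p2   (distribution)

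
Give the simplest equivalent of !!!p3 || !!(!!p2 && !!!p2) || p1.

!!!p3 || !!(!!p2 && !!!p2) || p1
= !p3 || !!(!!p2 && !!!p2) || p1   [double negation]
= !p3 || !(!p2 || !!p2) || p1   [De Morgan]
= !p3 || p2 && !p2 || p1   [De Morgan]
= !p3 || p1   [complement / identity]

!p3 || p1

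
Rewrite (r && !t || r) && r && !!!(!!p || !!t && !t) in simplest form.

r && !p

(r && !t || r) && r && !!!(!!p || !!t && !t)
= r && r && !!!(!!p || !!t && !t)   — absorption
= r && r && !(!!p || !!t && !t)   — double negation
= r && r && !(!!p || t && !t)   — double negation
= r && !(!!p || t && !t)   — idempotence
= r && !!!p   — complement / identity
= r && !p   — double negation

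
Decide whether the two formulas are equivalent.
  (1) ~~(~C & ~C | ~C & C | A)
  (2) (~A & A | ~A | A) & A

No

E1: ~~(~C & ~C | ~C & C | A)
    = ~~(~C | A)   (distribution)
    = ~C | A   (double negation)
E2: (~A & A | ~A | A) & A
    = (~A | A) & A   (complement / identity)
    = A   (complement / identity)
These differ: at A=0, C=0, E1 = 1 but E2 = 0.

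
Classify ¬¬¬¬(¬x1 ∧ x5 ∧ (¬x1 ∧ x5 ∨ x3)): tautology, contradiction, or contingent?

contingent

¬¬¬¬(¬x1 ∧ x5 ∧ (¬x1 ∧ x5 ∨ x3))
= ¬¬(¬x1 ∧ x5 ∧ (¬x1 ∧ x5 ∨ x3))   [double negation]
= ¬x1 ∧ x5 ∧ (¬x1 ∧ x5 ∨ x3)   [double negation]
= ¬x1 ∧ x5   [absorption]
This depends on x1, x5, so it is not a constant.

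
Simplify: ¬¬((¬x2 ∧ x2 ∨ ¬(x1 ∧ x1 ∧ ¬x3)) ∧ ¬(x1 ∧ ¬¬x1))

¬¬((¬x2 ∧ x2 ∨ ¬(x1 ∧ x1 ∧ ¬x3)) ∧ ¬(x1 ∧ ¬¬x1))
= ¬¬(¬(x1 ∧ x1 ∧ ¬x3) ∧ ¬(x1 ∧ ¬¬x1))   [complement / identity]
= ¬¬(¬(x1 ∧ x1 ∧ ¬x3) ∧ ¬(x1 ∧ x1))   [double negation]
= ¬(x1 ∧ x1 ∧ ¬x3 ∨ x1 ∧ x1)   [De Morgan]
= ¬(x1 ∧ x1)   [absorption]
= ¬x1   [idempotence]

¬x1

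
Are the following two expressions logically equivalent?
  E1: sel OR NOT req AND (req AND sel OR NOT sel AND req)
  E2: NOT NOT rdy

E1: sel OR NOT req AND (req AND sel OR NOT sel AND req)
    = sel OR NOT req AND req
    = sel
E2: NOT NOT rdy
    = rdy
These differ: at rdy=0, req=1, sel=1, E1 = 1 but E2 = 0.

No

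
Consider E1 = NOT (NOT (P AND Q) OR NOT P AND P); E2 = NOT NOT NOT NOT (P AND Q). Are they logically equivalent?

Yes

E1: NOT (NOT (P AND Q) OR NOT P AND P)
    = NOT NOT (P AND Q)   — complement / identity
    = P AND Q   — double negation
E2: NOT NOT NOT NOT (P AND Q)
    = NOT NOT (P AND Q)   — double negation
    = P AND Q   — double negation
Both reduce to P AND Q, so they are equivalent.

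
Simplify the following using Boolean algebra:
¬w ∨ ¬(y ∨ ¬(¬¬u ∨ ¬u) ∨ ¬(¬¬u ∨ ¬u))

¬w ∨ ¬(y ∨ ¬(¬¬u ∨ ¬u) ∨ ¬(¬¬u ∨ ¬u))
= ¬w ∨ ¬(y ∨ ¬(¬¬u ∨ ¬u))   — idempotence
= ¬w ∨ ¬(y ∨ ¬u ∧ u)   — De Morgan
= ¬w ∨ ¬y   — complement / identity

¬w ∨ ¬y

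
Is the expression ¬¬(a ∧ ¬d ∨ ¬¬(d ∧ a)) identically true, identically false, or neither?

¬¬(a ∧ ¬d ∨ ¬¬(d ∧ a))
= ¬¬(a ∧ ¬d ∨ d ∧ a)   — double negation
= ¬¬a   — distribution
= a   — double negation
This depends on a, so it is not a constant.

neither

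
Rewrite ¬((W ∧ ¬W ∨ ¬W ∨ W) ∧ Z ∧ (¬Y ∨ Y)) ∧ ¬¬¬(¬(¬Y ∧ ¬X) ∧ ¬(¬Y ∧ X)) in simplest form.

¬Z ∧ ¬Y

¬((W ∧ ¬W ∨ ¬W ∨ W) ∧ Z ∧ (¬Y ∨ Y)) ∧ ¬¬¬(¬(¬Y ∧ ¬X) ∧ ¬(¬Y ∧ X))
= ¬((W ∧ ¬W ∨ ¬W ∨ W) ∧ Z ∧ (¬Y ∨ Y)) ∧ ¬¬(¬Y ∧ ¬X ∨ ¬Y ∧ X)
= ¬((¬W ∨ W) ∧ Z ∧ (¬Y ∨ Y)) ∧ ¬¬(¬Y ∧ ¬X ∨ ¬Y ∧ X)
= ¬((¬W ∨ W) ∧ Z ∧ (¬Y ∨ Y)) ∧ ¬¬¬Y
= ¬((¬W ∨ W) ∧ Z ∧ (¬Y ∨ Y)) ∧ ¬Y
= ¬((¬W ∨ W) ∧ Z) ∧ ¬Y
= ¬Z ∧ ¬Y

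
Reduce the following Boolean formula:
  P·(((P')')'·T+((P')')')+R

R

P·(((P')')'·T+((P')')')+R
= P·((P')')'+R   (absorption)
= P·P'+R   (double negation)
= R   (complement / identity)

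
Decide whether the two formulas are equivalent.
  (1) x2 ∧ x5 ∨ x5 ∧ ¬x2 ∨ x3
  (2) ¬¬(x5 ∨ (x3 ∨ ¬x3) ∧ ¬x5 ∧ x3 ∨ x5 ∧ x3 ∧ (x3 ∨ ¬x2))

E1: x2 ∧ x5 ∨ x5 ∧ ¬x2 ∨ x3
    = x5 ∨ x3   (distribution)
E2: ¬¬(x5 ∨ (x3 ∨ ¬x3) ∧ ¬x5 ∧ x3 ∨ x5 ∧ x3 ∧ (x3 ∨ ¬x2))
    = ¬¬(x5 ∨ ¬x5 ∧ x3 ∨ x5 ∧ x3 ∧ (x3 ∨ ¬x2))   (complement / identity)
    = ¬¬(x5 ∨ ¬x5 ∧ x3 ∨ x5 ∧ x3)   (absorption)
    = ¬¬(x5 ∨ x3)   (distribution)
    = x5 ∨ x3   (double negation)
Both reduce to x5 ∨ x3, so they are equivalent.

Yes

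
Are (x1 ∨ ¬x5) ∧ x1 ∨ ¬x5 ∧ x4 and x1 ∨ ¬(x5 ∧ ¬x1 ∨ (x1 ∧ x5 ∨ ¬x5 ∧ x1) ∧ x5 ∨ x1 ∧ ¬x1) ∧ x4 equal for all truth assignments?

E1: (x1 ∨ ¬x5) ∧ x1 ∨ ¬x5 ∧ x4
    = x1 ∨ ¬x5 ∧ x4   — absorption
E2: x1 ∨ ¬(x5 ∧ ¬x1 ∨ (x1 ∧ x5 ∨ ¬x5 ∧ x1) ∧ x5 ∨ x1 ∧ ¬x1) ∧ x4
    = x1 ∨ ¬(x5 ∧ ¬x1 ∨ (x1 ∧ x5 ∨ ¬x5 ∧ x1) ∧ x5) ∧ x4   — complement / identity
    = x1 ∨ ¬(x5 ∧ ¬x1 ∨ x1 ∧ x5) ∧ x4   — distribution
    = x1 ∨ ¬x5 ∧ x4   — distribution
Both reduce to x1 ∨ ¬x5 ∧ x4, so they are equivalent.

Yes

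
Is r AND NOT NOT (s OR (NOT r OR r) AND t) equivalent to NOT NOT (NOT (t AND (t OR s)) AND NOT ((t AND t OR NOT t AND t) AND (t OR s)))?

No

E1: r AND NOT NOT (s OR (NOT r OR r) AND t)
    = r AND (s OR (NOT r OR r) AND t)   [double negation]
    = r AND (s OR t)   [complement / identity]
E2: NOT NOT (NOT (t AND (t OR s)) AND NOT ((t AND t OR NOT t AND t) AND (t OR s)))
    = NOT NOT (NOT (t AND (t OR s)) AND NOT (t AND (t OR s)))   [distribution]
    = NOT (t AND (t OR s)) AND NOT (t AND (t OR s))   [double negation]
    = NOT (t AND (t OR s))   [idempotence]
    = NOT t   [absorption]
These differ: at r=0, s=0, t=0, E1 = 0 but E2 = 1.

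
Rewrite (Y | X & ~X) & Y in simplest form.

Y

(Y | X & ~X) & Y
= Y & Y   (complement / identity)
= Y   (idempotence)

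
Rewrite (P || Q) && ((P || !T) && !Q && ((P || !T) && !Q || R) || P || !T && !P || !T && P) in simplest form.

Q && !T || P

(P || Q) && ((P || !T) && !Q && ((P || !T) && !Q || R) || P || !T && !P || !T && P)
= (P || Q) && ((P || !T) && !Q || P || !T && !P || !T && P)   (absorption)
= (P || Q) && ((P || !T) && !Q || P || !T)   (distribution)
= (P || Q) && (P || !T)   (absorption)
= Q && !T || P   (distribution)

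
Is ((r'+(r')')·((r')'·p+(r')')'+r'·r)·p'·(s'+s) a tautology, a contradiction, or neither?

neither

((r'+(r')')·((r')'·p+(r')')'+r'·r)·p'·(s'+s)
= ((r'+(r')')·((r')'·p+(r')')'+r'·r)·p'   — complement / identity
= ((r'+(r')')·((r')')'+r'·r)·p'   — absorption
= ((r'+r)·((r')')'+r'·r)·p'   — double negation
= (((r')')'+r'·r)·p'   — complement / identity
= (r'+r'·r)·p'   — double negation
= r'·p'   — complement / identity
This depends on p, r, so it is not a constant.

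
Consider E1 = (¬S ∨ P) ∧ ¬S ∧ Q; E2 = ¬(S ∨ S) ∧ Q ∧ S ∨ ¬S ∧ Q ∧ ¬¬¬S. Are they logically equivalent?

Yes

E1: (¬S ∨ P) ∧ ¬S ∧ Q
    = ¬S ∧ Q   (absorption)
E2: ¬(S ∨ S) ∧ Q ∧ S ∨ ¬S ∧ Q ∧ ¬¬¬S
    = ¬S ∧ Q ∧ S ∨ ¬S ∧ Q ∧ ¬¬¬S   (idempotence)
    = ¬S ∧ Q ∧ S ∨ ¬S ∧ Q ∧ ¬S   (double negation)
    = ¬S ∧ Q   (distribution)
Both reduce to ¬S ∧ Q, so they are equivalent.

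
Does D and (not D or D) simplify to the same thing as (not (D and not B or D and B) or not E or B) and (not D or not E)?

E1: D and (not D or D)
    = D   — complement / identity
E2: (not (D and not B or D and B) or not E or B) and (not D or not E)
    = (not D or not E or B) and (not D or not E)   — distribution
    = not D or not E   — absorption
These differ: at B=0, D=0, E=1, E1 = 0 but E2 = 1.

No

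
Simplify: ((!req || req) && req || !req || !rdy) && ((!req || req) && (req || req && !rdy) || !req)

((!req || req) && req || !req || !rdy) && ((!req || req) && (req || req && !rdy) || !req)
= ((!req || req) && req || !req || !rdy) && ((!req || req) && req || !req)   (absorption)
= (!req || req) && req || !req   (absorption)
= req || !req   (complement / identity)
= true   (complement)

true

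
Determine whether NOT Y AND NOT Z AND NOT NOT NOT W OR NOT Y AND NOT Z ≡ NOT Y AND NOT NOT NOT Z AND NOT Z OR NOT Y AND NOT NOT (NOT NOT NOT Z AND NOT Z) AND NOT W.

Yes

E1: NOT Y AND NOT Z AND NOT NOT NOT W OR NOT Y AND NOT Z
    = NOT Y AND NOT Z AND NOT W OR NOT Y AND NOT Z   (double negation)
    = NOT Y AND NOT Z   (absorption)
E2: NOT Y AND NOT NOT NOT Z AND NOT Z OR NOT Y AND NOT NOT (NOT NOT NOT Z AND NOT Z) AND NOT W
    = NOT Y AND NOT NOT NOT Z AND NOT Z OR NOT Y AND NOT NOT NOT Z AND NOT Z AND NOT W   (double negation)
    = NOT Y AND NOT NOT NOT Z AND NOT Z   (absorption)
    = NOT Y AND NOT Z AND NOT Z   (double negation)
    = NOT Y AND NOT Z   (idempotence)
Both reduce to NOT Y AND NOT Z, so they are equivalent.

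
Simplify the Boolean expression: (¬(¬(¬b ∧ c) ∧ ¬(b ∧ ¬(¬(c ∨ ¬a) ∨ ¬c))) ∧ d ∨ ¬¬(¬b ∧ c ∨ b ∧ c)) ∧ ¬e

c ∧ ¬e

(¬(¬(¬b ∧ c) ∧ ¬(b ∧ ¬(¬(c ∨ ¬a) ∨ ¬c))) ∧ d ∨ ¬¬(¬b ∧ c ∨ b ∧ c)) ∧ ¬e
= (¬(¬(¬b ∧ c) ∧ ¬(b ∧ ¬(¬(c ∨ ¬a) ∨ ¬c))) ∧ d ∨ ¬b ∧ c ∨ b ∧ c) ∧ ¬e   — double negation
= (¬(¬(¬b ∧ c) ∧ ¬(b ∧ (c ∨ ¬a) ∧ c)) ∧ d ∨ ¬b ∧ c ∨ b ∧ c) ∧ ¬e   — De Morgan
= ((¬b ∧ c ∨ b ∧ (c ∨ ¬a) ∧ c) ∧ d ∨ ¬b ∧ c ∨ b ∧ c) ∧ ¬e   — De Morgan
= ((¬b ∧ c ∨ b ∧ c) ∧ d ∨ ¬b ∧ c ∨ b ∧ c) ∧ ¬e   — absorption
= (¬b ∧ c ∨ b ∧ c) ∧ ¬e   — absorption
= c ∧ ¬e   — distribution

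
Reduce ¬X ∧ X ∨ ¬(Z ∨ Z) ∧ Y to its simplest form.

¬X ∧ X ∨ ¬(Z ∨ Z) ∧ Y
= ¬(Z ∨ Z) ∧ Y   [complement / identity]
= ¬Z ∧ Y   [idempotence]

¬Z ∧ Y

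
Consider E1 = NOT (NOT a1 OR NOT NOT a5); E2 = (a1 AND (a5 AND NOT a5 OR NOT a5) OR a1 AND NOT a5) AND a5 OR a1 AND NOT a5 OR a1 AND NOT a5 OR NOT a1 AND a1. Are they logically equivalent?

E1: NOT (NOT a1 OR NOT NOT a5)
    = a1 AND NOT a5   — De Morgan
E2: (a1 AND (a5 AND NOT a5 OR NOT a5) OR a1 AND NOT a5) AND a5 OR a1 AND NOT a5 OR a1 AND NOT a5 OR NOT a1 AND a1
    = (a1 AND NOT a5 OR a1 AND NOT a5) AND a5 OR a1 AND NOT a5 OR a1 AND NOT a5 OR NOT a1 AND a1   — complement / identity
    = a1 AND NOT a5 OR a1 AND NOT a5 OR NOT a1 AND a1   — absorption
    = a1 AND NOT a5 OR a1 AND NOT a5   — complement / identity
    = a1 AND NOT a5   — idempotence
Both reduce to a1 AND NOT a5, so they are equivalent.

Yes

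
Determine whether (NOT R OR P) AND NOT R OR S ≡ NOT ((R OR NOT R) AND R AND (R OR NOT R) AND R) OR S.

E1: (NOT R OR P) AND NOT R OR S
    = NOT R OR S   (absorption)
E2: NOT ((R OR NOT R) AND R AND (R OR NOT R) AND R) OR S
    = NOT ((R OR NOT R) AND R) OR S   (idempotence)
    = NOT R OR S   (complement / identity)
Both reduce to NOT R OR S, so they are equivalent.

Yes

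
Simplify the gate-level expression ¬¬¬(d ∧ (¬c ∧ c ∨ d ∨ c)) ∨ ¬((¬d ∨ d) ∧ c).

¬d ∨ ¬c

¬¬¬(d ∧ (¬c ∧ c ∨ d ∨ c)) ∨ ¬((¬d ∨ d) ∧ c)
= ¬(d ∧ (¬c ∧ c ∨ d ∨ c)) ∨ ¬((¬d ∨ d) ∧ c)   — double negation
= ¬(d ∧ (¬c ∧ c ∨ d ∨ c)) ∨ ¬c   — complement / identity
= ¬(d ∧ (d ∨ c)) ∨ ¬c   — complement / identity
= ¬d ∨ ¬c   — absorption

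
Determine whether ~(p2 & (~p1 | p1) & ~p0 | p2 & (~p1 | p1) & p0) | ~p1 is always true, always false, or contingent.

contingent

~(p2 & (~p1 | p1) & ~p0 | p2 & (~p1 | p1) & p0) | ~p1
= ~(p2 & (~p1 | p1)) | ~p1
= ~p2 | ~p1
This depends on p1, p2, so it is not a constant.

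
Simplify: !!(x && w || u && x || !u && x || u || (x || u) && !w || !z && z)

x || u

!!(x && w || u && x || !u && x || u || (x || u) && !w || !z && z)
= !!(x && w || x || u || (x || u) && !w || !z && z)   [distribution]
= !!(x || u || (x || u) && !w || !z && z)   [absorption]
= !!(x || u || (x || u) && !w)   [complement / identity]
= !!(x || u)   [absorption]
= x || u   [double negation]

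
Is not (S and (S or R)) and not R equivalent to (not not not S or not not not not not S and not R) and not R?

Yes

E1: not (S and (S or R)) and not R
    = not S and not R
E2: (not not not S or not not not not not S and not R) and not R
    = (not S or not not not not not S and not R) and not R
    = (not S or not not not S and not R) and not R
    = (not S or not S and not R) and not R
    = not S and not R
Both reduce to not S and not R, so they are equivalent.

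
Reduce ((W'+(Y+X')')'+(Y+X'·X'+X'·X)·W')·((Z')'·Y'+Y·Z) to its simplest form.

(Y+X')·Z

((W'+(Y+X')')'+(Y+X'·X'+X'·X)·W')·((Z')'·Y'+Y·Z)
= (W·(Y+X')+(Y+X'·X'+X'·X)·W')·((Z')'·Y'+Y·Z)
= (W·(Y+X')+(Y+X')·W')·((Z')'·Y'+Y·Z)
= (Y+X')·((Z')'·Y'+Y·Z)
= (Y+X')·(Z·Y'+Y·Z)
= (Y+X')·Z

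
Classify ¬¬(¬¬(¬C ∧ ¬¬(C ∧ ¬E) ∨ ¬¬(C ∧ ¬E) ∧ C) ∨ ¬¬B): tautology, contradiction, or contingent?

¬¬(¬¬(¬C ∧ ¬¬(C ∧ ¬E) ∨ ¬¬(C ∧ ¬E) ∧ C) ∨ ¬¬B)
= ¬¬(¬¬¬¬(C ∧ ¬E) ∨ ¬¬B)   — distribution
= ¬¬(¬¬(C ∧ ¬E) ∨ ¬¬B)   — double negation
= ¬(¬(C ∧ ¬E) ∧ ¬B)   — De Morgan
= C ∧ ¬E ∨ B   — De Morgan
This depends on B, C, E, so it is not a constant.

contingent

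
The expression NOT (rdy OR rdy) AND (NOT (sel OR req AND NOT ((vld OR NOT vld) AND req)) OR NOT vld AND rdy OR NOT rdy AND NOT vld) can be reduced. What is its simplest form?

NOT (rdy OR rdy) AND (NOT (sel OR req AND NOT ((vld OR NOT vld) AND req)) OR NOT vld AND rdy OR NOT rdy AND NOT vld)
= NOT (rdy OR rdy) AND (NOT (sel OR req AND NOT ((vld OR NOT vld) AND req)) OR NOT vld)
= NOT (rdy OR rdy) AND (NOT (sel OR req AND NOT req) OR NOT vld)
= NOT rdy AND (NOT (sel OR req AND NOT req) OR NOT vld)
= NOT rdy AND (NOT sel OR NOT vld)

NOT rdy AND (NOT sel OR NOT vld)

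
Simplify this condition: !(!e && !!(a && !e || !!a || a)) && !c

(e || !a) && !c

!(!e && !!(a && !e || !!a || a)) && !c
= !(!e && !!(a && !e || a || a)) && !c   (double negation)
= !(!e && !!(a && !e || a)) && !c   (idempotence)
= (e || !(a && !e || a)) && !c   (De Morgan)
= (e || !a) && !c   (absorption)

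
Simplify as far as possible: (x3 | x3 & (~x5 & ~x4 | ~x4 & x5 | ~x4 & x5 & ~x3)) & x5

x3 & x5

(x3 | x3 & (~x5 & ~x4 | ~x4 & x5 | ~x4 & x5 & ~x3)) & x5
= (x3 | x3 & (~x5 & ~x4 | ~x4 & x5)) & x5   (absorption)
= (x3 | x3 & ~x4) & x5   (distribution)
= x3 & x5   (absorption)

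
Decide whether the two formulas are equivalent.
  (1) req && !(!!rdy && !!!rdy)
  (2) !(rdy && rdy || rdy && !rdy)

No

E1: req && !(!!rdy && !!!rdy)
    = req && (!rdy || !!rdy)   [De Morgan]
    = req && (!rdy || rdy)   [double negation]
    = req   [complement / identity]
E2: !(rdy && rdy || rdy && !rdy)
    = !rdy   [distribution]
These differ: at rdy=0, req=0, E1 = 0 but E2 = 1.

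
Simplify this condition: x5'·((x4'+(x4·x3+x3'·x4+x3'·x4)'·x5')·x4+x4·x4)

x5'·x4

x5'·((x4'+(x4·x3+x3'·x4+x3'·x4)'·x5')·x4+x4·x4)
= x5'·((x4'+(x4·x3+x3'·x4)'·x5')·x4+x4·x4)
= x5'·((x4'+x4'·x5')·x4+x4·x4)
= x5'·(x4'·x4+x4·x4)
= x5'·x4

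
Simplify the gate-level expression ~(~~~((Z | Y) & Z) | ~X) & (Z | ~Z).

Z & X

~(~~~((Z | Y) & Z) | ~X) & (Z | ~Z)
= ~(~~~((Z | Y) & Z) | ~X)
= ~(~~~Z | ~X)
= ~~Z & X
= Z & X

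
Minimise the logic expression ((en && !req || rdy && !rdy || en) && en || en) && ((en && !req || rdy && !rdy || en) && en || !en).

en

((en && !req || rdy && !rdy || en) && en || en) && ((en && !req || rdy && !rdy || en) && en || !en)
= (en && !req || rdy && !rdy || en) && en || en && !en
= (en && !req || en) && en || en && !en
= en && en || en && !en
= en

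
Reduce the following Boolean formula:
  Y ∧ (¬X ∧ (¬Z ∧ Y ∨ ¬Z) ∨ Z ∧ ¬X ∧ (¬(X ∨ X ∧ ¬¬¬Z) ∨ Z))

Y ∧ ¬X

Y ∧ (¬X ∧ (¬Z ∧ Y ∨ ¬Z) ∨ Z ∧ ¬X ∧ (¬(X ∨ X ∧ ¬¬¬Z) ∨ Z))
= Y ∧ (¬X ∧ (¬Z ∧ Y ∨ ¬Z) ∨ Z ∧ ¬X ∧ (¬(X ∨ X ∧ ¬Z) ∨ Z))   — double negation
= Y ∧ (¬X ∧ ¬Z ∨ Z ∧ ¬X ∧ (¬(X ∨ X ∧ ¬Z) ∨ Z))   — absorption
= Y ∧ (¬X ∧ ¬Z ∨ Z ∧ ¬X ∧ (¬X ∨ Z))   — absorption
= Y ∧ (¬X ∧ ¬Z ∨ Z ∧ ¬X)   — absorption
= Y ∧ ¬X   — distribution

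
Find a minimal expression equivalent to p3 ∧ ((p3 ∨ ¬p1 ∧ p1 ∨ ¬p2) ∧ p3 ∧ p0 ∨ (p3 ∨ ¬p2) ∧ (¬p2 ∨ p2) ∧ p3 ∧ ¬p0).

p3

p3 ∧ ((p3 ∨ ¬p1 ∧ p1 ∨ ¬p2) ∧ p3 ∧ p0 ∨ (p3 ∨ ¬p2) ∧ (¬p2 ∨ p2) ∧ p3 ∧ ¬p0)
= p3 ∧ ((p3 ∨ ¬p2) ∧ p3 ∧ p0 ∨ (p3 ∨ ¬p2) ∧ (¬p2 ∨ p2) ∧ p3 ∧ ¬p0)   (complement / identity)
= p3 ∧ ((p3 ∨ ¬p2) ∧ p3 ∧ p0 ∨ (p3 ∨ ¬p2) ∧ p3 ∧ ¬p0)   (complement / identity)
= p3 ∧ (p3 ∨ ¬p2) ∧ p3   (distribution)
= p3 ∧ p3   (absorption)
= p3   (idempotence)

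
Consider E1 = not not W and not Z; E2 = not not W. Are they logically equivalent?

No

E1: not not W and not Z
    = W and not Z   — double negation
E2: not not W
    = W   — double negation
These differ: at W=1, Z=1, E1 = 0 but E2 = 1.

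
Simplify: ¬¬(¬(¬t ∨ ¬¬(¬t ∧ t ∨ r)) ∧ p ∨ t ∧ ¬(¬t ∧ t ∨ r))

¬¬(¬(¬t ∨ ¬¬(¬t ∧ t ∨ r)) ∧ p ∨ t ∧ ¬(¬t ∧ t ∨ r))
= ¬¬(t ∧ ¬(¬t ∧ t ∨ r) ∧ p ∨ t ∧ ¬(¬t ∧ t ∨ r))   — De Morgan
= t ∧ ¬(¬t ∧ t ∨ r) ∧ p ∨ t ∧ ¬(¬t ∧ t ∨ r)   — double negation
= t ∧ ¬(¬t ∧ t ∨ r)   — absorption
= t ∧ ¬r   — complement / identity

t ∧ ¬r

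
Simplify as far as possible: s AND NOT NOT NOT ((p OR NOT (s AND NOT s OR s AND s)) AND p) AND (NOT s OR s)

s AND NOT p

s AND NOT NOT NOT ((p OR NOT (s AND NOT s OR s AND s)) AND p) AND (NOT s OR s)
= s AND NOT NOT NOT ((p OR NOT s) AND p) AND (NOT s OR s)   (distribution)
= s AND NOT ((p OR NOT s) AND p) AND (NOT s OR s)   (double negation)
= s AND NOT ((p OR NOT s) AND p)   (complement / identity)
= s AND NOT p   (absorption)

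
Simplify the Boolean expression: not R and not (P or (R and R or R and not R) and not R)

not R and not (P or (R and R or R and not R) and not R)
= not R and not (P or R and not R)
= not R and not P

not R and not P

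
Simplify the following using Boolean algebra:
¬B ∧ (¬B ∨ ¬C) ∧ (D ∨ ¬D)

¬B

¬B ∧ (¬B ∨ ¬C) ∧ (D ∨ ¬D)
= ¬B ∧ (D ∨ ¬D)   (absorption)
= ¬B   (complement / identity)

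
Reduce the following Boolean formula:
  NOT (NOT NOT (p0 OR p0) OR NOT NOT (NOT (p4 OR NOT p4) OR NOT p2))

NOT p0 AND p2

NOT (NOT NOT (p0 OR p0) OR NOT NOT (NOT (p4 OR NOT p4) OR NOT p2))
= NOT (p0 OR p0) AND NOT (NOT (p4 OR NOT p4) OR NOT p2)   (De Morgan)
= NOT p0 AND NOT (NOT (p4 OR NOT p4) OR NOT p2)   (idempotence)
= NOT p0 AND (p4 OR NOT p4) AND p2   (De Morgan)
= NOT p0 AND p2   (complement / identity)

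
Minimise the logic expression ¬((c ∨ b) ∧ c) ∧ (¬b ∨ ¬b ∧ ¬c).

¬((c ∨ b) ∧ c) ∧ (¬b ∨ ¬b ∧ ¬c)
= ¬c ∧ (¬b ∨ ¬b ∧ ¬c)   — absorption
= ¬c ∧ ¬b   — absorption

¬c ∧ ¬b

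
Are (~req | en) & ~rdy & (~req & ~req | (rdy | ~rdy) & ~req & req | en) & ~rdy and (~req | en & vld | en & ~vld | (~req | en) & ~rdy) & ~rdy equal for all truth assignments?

Yes

E1: (~req | en) & ~rdy & (~req & ~req | (rdy | ~rdy) & ~req & req | en) & ~rdy
    = (~req | en) & ~rdy & (~req & ~req | ~req & req | en) & ~rdy   [complement / identity]
    = (~req | en) & ~rdy & (~req | en) & ~rdy   [distribution]
    = (~req | en) & ~rdy   [idempotence]
E2: (~req | en & vld | en & ~vld | (~req | en) & ~rdy) & ~rdy
    = (~req | en | (~req | en) & ~rdy) & ~rdy   [distribution]
    = (~req | en) & ~rdy   [absorption]
Both reduce to (~req | en) & ~rdy, so they are equivalent.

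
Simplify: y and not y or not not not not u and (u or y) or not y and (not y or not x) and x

u or not y and x

y and not y or not not not not u and (u or y) or not y and (not y or not x) and x
= y and not y or not not u and (u or y) or not y and (not y or not x) and x
= not not u and (u or y) or not y and (not y or not x) and x
= u and (u or y) or not y and (not y or not x) and x
= u or not y and (not y or not x) and x
= u or not y and x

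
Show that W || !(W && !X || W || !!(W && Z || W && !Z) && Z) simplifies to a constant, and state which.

true

W || !(W && !X || W || !!(W && Z || W && !Z) && Z)
= W || !(W && !X || W || !!W && Z)
= W || !(W && !X || W || W && Z)
= W || !(W || W && Z)
= W || !W
= true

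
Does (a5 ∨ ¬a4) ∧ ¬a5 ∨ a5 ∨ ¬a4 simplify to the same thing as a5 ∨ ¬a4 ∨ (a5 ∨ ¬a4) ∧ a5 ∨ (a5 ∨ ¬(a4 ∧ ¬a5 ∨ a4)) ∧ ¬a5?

E1: (a5 ∨ ¬a4) ∧ ¬a5 ∨ a5 ∨ ¬a4
    = a5 ∨ ¬a4   [absorption]
E2: a5 ∨ ¬a4 ∨ (a5 ∨ ¬a4) ∧ a5 ∨ (a5 ∨ ¬(a4 ∧ ¬a5 ∨ a4)) ∧ ¬a5
    = a5 ∨ ¬a4 ∨ (a5 ∨ ¬(a4 ∧ ¬a5 ∨ a4)) ∧ ¬a5   [absorption]
    = a5 ∨ ¬a4 ∨ (a5 ∨ ¬a4) ∧ ¬a5   [absorption]
    = a5 ∨ ¬a4   [absorption]
Both reduce to a5 ∨ ¬a4, so they are equivalent.

Yes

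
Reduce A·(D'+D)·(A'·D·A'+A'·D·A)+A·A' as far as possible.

0

A·(D'+D)·(A'·D·A'+A'·D·A)+A·A'
= A·(D'+D)·A'·D+A·A'   — distribution
= A·A'·D+A·A'   — complement / identity
= (A'·D+A')·A   — distribution
= A'·A   — absorption
= 0   — complement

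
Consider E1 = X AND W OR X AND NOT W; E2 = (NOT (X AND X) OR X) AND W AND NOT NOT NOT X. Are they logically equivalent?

E1: X AND W OR X AND NOT W
    = X   (distribution)
E2: (NOT (X AND X) OR X) AND W AND NOT NOT NOT X
    = (NOT X OR X) AND W AND NOT NOT NOT X   (idempotence)
    = W AND NOT NOT NOT X   (complement / identity)
    = W AND NOT X   (double negation)
These differ: at W=1, X=1, E1 = 1 but E2 = 0.

No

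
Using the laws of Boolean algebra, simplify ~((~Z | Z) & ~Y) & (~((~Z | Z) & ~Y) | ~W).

Y

~((~Z | Z) & ~Y) & (~((~Z | Z) & ~Y) | ~W)
= ~((~Z | Z) & ~Y)   — absorption
= ~~Y   — complement / identity
= Y   — double negation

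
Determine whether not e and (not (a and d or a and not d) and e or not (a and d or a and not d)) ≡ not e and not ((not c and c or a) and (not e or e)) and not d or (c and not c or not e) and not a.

Yes

E1: not e and (not (a and d or a and not d) and e or not (a and d or a and not d))
    = not e and not (a and d or a and not d)   [absorption]
    = not e and not a   [distribution]
E2: not e and not ((not c and c or a) and (not e or e)) and not d or (c and not c or not e) and not a
    = not e and not (a and (not e or e)) and not d or (c and not c or not e) and not a   [complement / identity]
    = not e and not (a and (not e or e)) and not d or not e and not a   [complement / identity]
    = not e and not a and not d or not e and not a   [complement / identity]
    = not e and not a   [absorption]
Both reduce to not e and not a, so they are equivalent.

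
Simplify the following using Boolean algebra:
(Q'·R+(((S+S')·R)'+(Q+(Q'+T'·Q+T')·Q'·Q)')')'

R'

(Q'·R+(((S+S')·R)'+(Q+(Q'+T'·Q+T')·Q'·Q)')')'
= (Q'·R+(((S+S')·R)'+(Q+(Q'+T')·Q'·Q)')')'   — absorption
= (Q'·R+(((S+S')·R)'+(Q+Q'·Q)')')'   — absorption
= (Q'·R+(S+S')·R·(Q+Q'·Q))'   — De Morgan
= (Q'·R+(S+S')·R·Q)'   — complement / identity
= (Q'·R+R·Q)'   — complement / identity
= R'   — distribution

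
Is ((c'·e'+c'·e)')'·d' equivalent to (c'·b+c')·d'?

Yes

E1: ((c'·e'+c'·e)')'·d'
    = (c'·e'+c'·e)·d'   (double negation)
    = c'·d'   (distribution)
E2: (c'·b+c')·d'
    = c'·d'   (absorption)
Both reduce to c'·d', so they are equivalent.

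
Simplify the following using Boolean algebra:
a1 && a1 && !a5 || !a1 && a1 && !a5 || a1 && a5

a1

a1 && a1 && !a5 || !a1 && a1 && !a5 || a1 && a5
= (a1 && a1 || !a1 && a1) && !a5 || a1 && a5   [distribution]
= a1 && !a5 || a1 && a5   [distribution]
= a1   [distribution]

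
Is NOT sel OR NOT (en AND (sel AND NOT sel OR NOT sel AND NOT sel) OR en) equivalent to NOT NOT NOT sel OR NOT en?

E1: NOT sel OR NOT (en AND (sel AND NOT sel OR NOT sel AND NOT sel) OR en)
    = NOT sel OR NOT (en AND NOT sel OR en)   [distribution]
    = NOT sel OR NOT en   [absorption]
E2: NOT NOT NOT sel OR NOT en
    = NOT sel OR NOT en   [double negation]
Both reduce to NOT sel OR NOT en, so they are equivalent.

Yes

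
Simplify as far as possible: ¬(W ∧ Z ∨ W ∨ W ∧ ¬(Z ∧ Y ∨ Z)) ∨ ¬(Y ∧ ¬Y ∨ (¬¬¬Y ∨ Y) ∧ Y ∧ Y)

¬W ∨ ¬Y

¬(W ∧ Z ∨ W ∨ W ∧ ¬(Z ∧ Y ∨ Z)) ∨ ¬(Y ∧ ¬Y ∨ (¬¬¬Y ∨ Y) ∧ Y ∧ Y)
= ¬(W ∧ Z ∨ W ∨ W ∧ ¬(Z ∧ Y ∨ Z)) ∨ ¬(Y ∧ ¬Y ∨ (¬Y ∨ Y) ∧ Y ∧ Y)   (double negation)
= ¬(W ∧ Z ∨ W ∨ W ∧ ¬(Z ∧ Y ∨ Z)) ∨ ¬(Y ∧ ¬Y ∨ Y ∧ Y)   (complement / identity)
= ¬(W ∧ Z ∨ W ∨ W ∧ ¬(Z ∧ Y ∨ Z)) ∨ ¬Y   (distribution)
= ¬(W ∧ Z ∨ W ∨ W ∧ ¬Z) ∨ ¬Y   (absorption)
= ¬(W ∧ Z ∨ W) ∨ ¬Y   (absorption)
= ¬W ∨ ¬Y   (absorption)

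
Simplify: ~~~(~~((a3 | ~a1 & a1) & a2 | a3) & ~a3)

~~~(~~((a3 | ~a1 & a1) & a2 | a3) & ~a3)
= ~(~~((a3 | ~a1 & a1) & a2 | a3) & ~a3)   — double negation
= ~(~~(a3 & a2 | a3) & ~a3)   — complement / identity
= ~(a3 & a2 | a3) | a3   — De Morgan
= ~a3 | a3   — absorption
= 1   — complement

1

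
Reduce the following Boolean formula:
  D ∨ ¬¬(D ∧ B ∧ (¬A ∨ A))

D ∨ ¬¬(D ∧ B ∧ (¬A ∨ A))
= D ∨ D ∧ B ∧ (¬A ∨ A)   — double negation
= D ∨ D ∧ B   — complement / identity
= D   — absorption

D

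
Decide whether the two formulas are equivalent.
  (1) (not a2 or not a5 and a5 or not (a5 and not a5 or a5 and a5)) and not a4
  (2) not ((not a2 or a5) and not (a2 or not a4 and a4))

E1: (not a2 or not a5 and a5 or not (a5 and not a5 or a5 and a5)) and not a4
    = (not a2 or not a5 and a5 or not a5) and not a4
    = (not a2 or not a5) and not a4
E2: not ((not a2 or a5) and not (a2 or not a4 and a4))
    = not ((not a2 or a5) and not a2)
    = not not a2
    = a2
These differ: at a2=1, a4=1, a5=0, E1 = 0 but E2 = 1.

No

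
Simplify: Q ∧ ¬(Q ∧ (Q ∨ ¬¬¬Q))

Q ∧ ¬(Q ∧ (Q ∨ ¬¬¬Q))
= Q ∧ ¬(Q ∧ (Q ∨ ¬Q))   [double negation]
= Q ∧ ¬Q   [complement / identity]
= False   [complement]

False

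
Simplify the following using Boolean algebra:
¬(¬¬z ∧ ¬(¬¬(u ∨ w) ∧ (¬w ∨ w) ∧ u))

¬(¬¬z ∧ ¬(¬¬(u ∨ w) ∧ (¬w ∨ w) ∧ u))
= ¬(¬¬z ∧ ¬((u ∨ w) ∧ (¬w ∨ w) ∧ u))
= ¬(¬¬z ∧ ¬((u ∨ w) ∧ u))
= ¬z ∨ (u ∨ w) ∧ u
= ¬z ∨ u

¬z ∨ u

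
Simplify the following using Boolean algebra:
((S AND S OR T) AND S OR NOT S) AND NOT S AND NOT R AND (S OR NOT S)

NOT S AND NOT R

((S AND S OR T) AND S OR NOT S) AND NOT S AND NOT R AND (S OR NOT S)
= ((S AND S OR T) AND S OR NOT S) AND NOT S AND NOT R   [complement / identity]
= ((S OR T) AND S OR NOT S) AND NOT S AND NOT R   [idempotence]
= (S OR NOT S) AND NOT S AND NOT R   [absorption]
= NOT S AND NOT R   [complement / identity]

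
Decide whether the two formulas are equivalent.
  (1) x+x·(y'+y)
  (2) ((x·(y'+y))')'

Yes

E1: x+x·(y'+y)
    = x+x   — complement / identity
    = x   — idempotence
E2: ((x·(y'+y))')'
    = (x')'   — complement / identity
    = x   — double negation
Both reduce to x, so they are equivalent.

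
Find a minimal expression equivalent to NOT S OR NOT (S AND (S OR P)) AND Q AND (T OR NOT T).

NOT S OR NOT (S AND (S OR P)) AND Q AND (T OR NOT T)
= NOT S OR NOT S AND Q AND (T OR NOT T)   [absorption]
= NOT S OR NOT S AND Q   [complement / identity]
= NOT S   [absorption]

NOT S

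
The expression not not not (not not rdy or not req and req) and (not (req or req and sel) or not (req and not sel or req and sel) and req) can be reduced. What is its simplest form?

not rdy and not req

not not not (not not rdy or not req and req) and (not (req or req and sel) or not (req and not sel or req and sel) and req)
= not not not (not not rdy or not req and req) and (not (req or req and sel) or not req and req)   — distribution
= not not not (rdy or not req and req) and (not (req or req and sel) or not req and req)   — double negation
= not not not (rdy or not req and req) and not (req or req and sel)   — complement / identity
= not not not rdy and not (req or req and sel)   — complement / identity
= not rdy and not (req or req and sel)   — double negation
= not rdy and not req   — absorption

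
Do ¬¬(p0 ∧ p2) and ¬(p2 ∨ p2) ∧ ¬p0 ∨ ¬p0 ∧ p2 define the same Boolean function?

No

E1: ¬¬(p0 ∧ p2)
    = p0 ∧ p2   (double negation)
E2: ¬(p2 ∨ p2) ∧ ¬p0 ∨ ¬p0 ∧ p2
    = ¬p2 ∧ ¬p0 ∨ ¬p0 ∧ p2   (idempotence)
    = ¬p0   (distribution)
These differ: at p0=0, p2=1, E1 = 0 but E2 = 1.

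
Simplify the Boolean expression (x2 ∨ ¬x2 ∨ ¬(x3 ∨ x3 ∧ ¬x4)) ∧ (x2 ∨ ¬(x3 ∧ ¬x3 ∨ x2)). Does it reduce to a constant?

(x2 ∨ ¬x2 ∨ ¬(x3 ∨ x3 ∧ ¬x4)) ∧ (x2 ∨ ¬(x3 ∧ ¬x3 ∨ x2))
= (x2 ∨ ¬x2 ∨ ¬x3) ∧ (x2 ∨ ¬(x3 ∧ ¬x3 ∨ x2))   — absorption
= (x2 ∨ ¬x2 ∨ ¬x3) ∧ (x2 ∨ ¬x2)   — complement / identity
= x2 ∨ ¬x2   — absorption
= True   — complement

True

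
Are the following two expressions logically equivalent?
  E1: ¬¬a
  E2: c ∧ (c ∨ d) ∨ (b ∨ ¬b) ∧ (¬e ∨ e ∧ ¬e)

No

E1: ¬¬a
    = a
E2: c ∧ (c ∨ d) ∨ (b ∨ ¬b) ∧ (¬e ∨ e ∧ ¬e)
    = c ∧ (c ∨ d) ∨ (b ∨ ¬b) ∧ ¬e
    = c ∨ (b ∨ ¬b) ∧ ¬e
    = c ∨ ¬e
These differ: at a=0, b=0, c=1, d=1, e=0, E1 = 0 but E2 = 1.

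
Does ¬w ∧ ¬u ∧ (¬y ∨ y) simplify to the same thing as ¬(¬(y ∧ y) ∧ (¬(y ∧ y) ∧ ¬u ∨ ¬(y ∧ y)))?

E1: ¬w ∧ ¬u ∧ (¬y ∨ y)
    = ¬w ∧ ¬u
E2: ¬(¬(y ∧ y) ∧ (¬(y ∧ y) ∧ ¬u ∨ ¬(y ∧ y)))
    = ¬(¬(y ∧ y) ∧ ¬(y ∧ y))
    = ¬¬(y ∧ y)
    = y ∧ y
    = y
These differ: at u=1, w=1, y=1, E1 = 0 but E2 = 1.

No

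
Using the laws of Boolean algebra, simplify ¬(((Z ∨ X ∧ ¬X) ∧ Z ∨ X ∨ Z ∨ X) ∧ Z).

¬Z

¬(((Z ∨ X ∧ ¬X) ∧ Z ∨ X ∨ Z ∨ X) ∧ Z)
= ¬((Z ∧ Z ∨ X ∨ Z ∨ X) ∧ Z)
= ¬((Z ∨ X ∨ Z ∨ X) ∧ Z)
= ¬((Z ∨ X) ∧ Z)
= ¬Z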